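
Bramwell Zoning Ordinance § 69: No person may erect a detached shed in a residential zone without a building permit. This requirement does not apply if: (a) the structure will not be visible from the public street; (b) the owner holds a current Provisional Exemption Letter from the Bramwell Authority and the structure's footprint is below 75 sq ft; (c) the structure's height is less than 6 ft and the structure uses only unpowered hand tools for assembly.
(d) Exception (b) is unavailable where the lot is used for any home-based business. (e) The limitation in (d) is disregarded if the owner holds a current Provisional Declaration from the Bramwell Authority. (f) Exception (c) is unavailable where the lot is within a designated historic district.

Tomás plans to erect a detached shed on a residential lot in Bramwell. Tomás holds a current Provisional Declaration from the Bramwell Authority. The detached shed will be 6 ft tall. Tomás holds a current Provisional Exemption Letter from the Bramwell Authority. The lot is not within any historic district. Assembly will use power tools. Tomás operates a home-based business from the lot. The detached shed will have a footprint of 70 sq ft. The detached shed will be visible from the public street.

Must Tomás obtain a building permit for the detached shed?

No — exception (b) applies; Tomás does not need a building permit.

Exception (a) fails — the structure will be visible from the street.
Exception (b) is satisfied on its face — a current Provisional Exemption Letter is held; the structure's footprint is 70 sq ft, below the 75 sq ft limit. Under paragraphs (d)–(e): (d) would limit (b) — a home-based business operates on the lot — but (e) sets (d) aside: (e) operates against (d): a current Provisional Declaration is held. (b) remains available.
Exception (c) does not apply: the structure's height is 6 ft, not less than 6 ft.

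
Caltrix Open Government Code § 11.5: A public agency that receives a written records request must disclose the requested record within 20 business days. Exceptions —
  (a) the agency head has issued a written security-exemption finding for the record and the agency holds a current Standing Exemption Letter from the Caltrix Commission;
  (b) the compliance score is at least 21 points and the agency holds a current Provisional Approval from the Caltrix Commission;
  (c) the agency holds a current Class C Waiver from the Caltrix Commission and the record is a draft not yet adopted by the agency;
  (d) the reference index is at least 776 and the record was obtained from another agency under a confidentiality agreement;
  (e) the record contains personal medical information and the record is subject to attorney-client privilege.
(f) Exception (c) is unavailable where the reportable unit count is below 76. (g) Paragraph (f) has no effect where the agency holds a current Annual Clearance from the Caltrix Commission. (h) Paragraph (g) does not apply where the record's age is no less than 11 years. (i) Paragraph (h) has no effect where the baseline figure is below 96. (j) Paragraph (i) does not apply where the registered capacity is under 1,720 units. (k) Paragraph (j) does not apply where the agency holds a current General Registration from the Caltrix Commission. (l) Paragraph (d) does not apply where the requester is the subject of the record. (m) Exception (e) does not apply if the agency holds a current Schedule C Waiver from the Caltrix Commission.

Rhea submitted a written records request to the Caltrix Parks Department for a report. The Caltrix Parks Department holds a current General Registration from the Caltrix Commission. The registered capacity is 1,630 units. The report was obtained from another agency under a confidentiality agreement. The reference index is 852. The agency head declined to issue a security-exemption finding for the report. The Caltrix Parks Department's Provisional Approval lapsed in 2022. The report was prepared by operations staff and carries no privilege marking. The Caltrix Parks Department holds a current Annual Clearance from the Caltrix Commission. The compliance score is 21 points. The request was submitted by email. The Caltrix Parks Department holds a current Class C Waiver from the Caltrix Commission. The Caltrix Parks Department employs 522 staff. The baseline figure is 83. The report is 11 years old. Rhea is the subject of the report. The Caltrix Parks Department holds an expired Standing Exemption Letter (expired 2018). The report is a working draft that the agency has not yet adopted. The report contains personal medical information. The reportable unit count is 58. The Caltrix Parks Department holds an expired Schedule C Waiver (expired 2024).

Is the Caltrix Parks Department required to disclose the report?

Exception (a) fails — the agency head declined to issue a security-exemption finding.
Exception (b) does not apply: the Provisional Approval is not current.
All of (c)'s requirements are met (a current Class C Waiver is held; the report is an unadopted draft). Considering the limiting provisions: (f) is engaged (the reportable unit count is 58, below the 76 limit), but yields to (g): (g) is triggered — a current Annual Clearance is held. (h) operates (the record's age is 11 years, meeting the 11 years threshold), but yields to (i): (i) is triggered — the baseline figure is 83, below the 96 limit. (j) would limit (i) — the registered capacity is 1,630 units, under the 1,720 units limit — but (k) sets (j) aside: (k) operates — a current General Registration is held. So (c) applies.
All of (d)'s requirements are met (the reference index is 852, meeting the 776 threshold; the report was obtained under a confidentiality agreement). But applying paragraph (l): (l) operates against (d): Rhea is the subject of the report. Exception (d) does not apply.
Exception (e) does not apply: the report carries no privilege marking.

No — exception (c) applies; the Caltrix Parks Department is not required to disclose the report.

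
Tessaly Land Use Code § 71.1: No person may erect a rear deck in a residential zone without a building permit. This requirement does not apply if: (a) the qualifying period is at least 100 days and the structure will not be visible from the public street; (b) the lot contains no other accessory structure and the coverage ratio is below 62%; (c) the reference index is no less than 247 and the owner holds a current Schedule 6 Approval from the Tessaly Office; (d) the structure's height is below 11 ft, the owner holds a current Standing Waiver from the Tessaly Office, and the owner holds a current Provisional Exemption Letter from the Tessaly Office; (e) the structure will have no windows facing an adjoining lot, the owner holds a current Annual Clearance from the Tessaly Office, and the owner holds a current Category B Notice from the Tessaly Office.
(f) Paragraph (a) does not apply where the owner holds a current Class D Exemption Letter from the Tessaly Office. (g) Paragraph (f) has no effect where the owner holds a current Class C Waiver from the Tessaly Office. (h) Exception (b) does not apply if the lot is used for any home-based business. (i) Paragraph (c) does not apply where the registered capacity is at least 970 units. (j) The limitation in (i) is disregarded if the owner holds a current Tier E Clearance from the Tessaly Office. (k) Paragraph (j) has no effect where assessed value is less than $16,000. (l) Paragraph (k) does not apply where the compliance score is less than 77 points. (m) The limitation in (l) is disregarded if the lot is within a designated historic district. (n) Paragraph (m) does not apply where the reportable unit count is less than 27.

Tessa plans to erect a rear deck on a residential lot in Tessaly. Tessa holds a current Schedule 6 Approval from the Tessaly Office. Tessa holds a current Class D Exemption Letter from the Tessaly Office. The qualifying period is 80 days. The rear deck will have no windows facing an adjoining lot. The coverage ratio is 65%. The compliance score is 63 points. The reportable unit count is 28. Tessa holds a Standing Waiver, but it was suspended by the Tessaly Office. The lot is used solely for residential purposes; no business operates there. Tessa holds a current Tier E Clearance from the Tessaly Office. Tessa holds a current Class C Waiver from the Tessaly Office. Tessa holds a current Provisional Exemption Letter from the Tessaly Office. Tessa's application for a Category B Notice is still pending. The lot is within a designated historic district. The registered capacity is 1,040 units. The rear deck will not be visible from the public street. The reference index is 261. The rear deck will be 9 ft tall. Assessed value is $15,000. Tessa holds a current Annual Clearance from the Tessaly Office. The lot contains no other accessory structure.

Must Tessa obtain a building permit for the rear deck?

Yes — Tessa must obtain a building permit.

Exception (a) does not apply: the qualifying period is 80 days, short of 100 days.
Exception (b) fails — the coverage ratio is 65%, not below 62%.
Exception (c) is satisfied on its face — the reference index is 261, meeting the 247 threshold; a current Schedule 6 Approval is held. However, paragraphs (i)–(n) must be considered: (i) operates against (c): the registered capacity is 1,040 units, meeting the 970 units threshold. (j) is engaged (a current Tier E Clearance is held), but is itself disapplied by (k): (k) operates — assessed value is $15,000, less than the $16,000 limit. (l) would limit (k) — the compliance score is 63 points, less than the 77 points limit — but (m) sets (l) aside: (m) is triggered — the lot is in a historic district. (n), which would lift (m), does not operate here — the reportable unit count is 28, not less than 27. So (c) is unavailable.
Exception (d) requires that the owner holds a current Standing Waiver from the Tessaly Office; but there is no Standing Waiver in force, so (d) is unavailable.
Exception (e) does not apply: no current Category B Notice is held.
None of the exceptions is available; § 71.1 applies in full.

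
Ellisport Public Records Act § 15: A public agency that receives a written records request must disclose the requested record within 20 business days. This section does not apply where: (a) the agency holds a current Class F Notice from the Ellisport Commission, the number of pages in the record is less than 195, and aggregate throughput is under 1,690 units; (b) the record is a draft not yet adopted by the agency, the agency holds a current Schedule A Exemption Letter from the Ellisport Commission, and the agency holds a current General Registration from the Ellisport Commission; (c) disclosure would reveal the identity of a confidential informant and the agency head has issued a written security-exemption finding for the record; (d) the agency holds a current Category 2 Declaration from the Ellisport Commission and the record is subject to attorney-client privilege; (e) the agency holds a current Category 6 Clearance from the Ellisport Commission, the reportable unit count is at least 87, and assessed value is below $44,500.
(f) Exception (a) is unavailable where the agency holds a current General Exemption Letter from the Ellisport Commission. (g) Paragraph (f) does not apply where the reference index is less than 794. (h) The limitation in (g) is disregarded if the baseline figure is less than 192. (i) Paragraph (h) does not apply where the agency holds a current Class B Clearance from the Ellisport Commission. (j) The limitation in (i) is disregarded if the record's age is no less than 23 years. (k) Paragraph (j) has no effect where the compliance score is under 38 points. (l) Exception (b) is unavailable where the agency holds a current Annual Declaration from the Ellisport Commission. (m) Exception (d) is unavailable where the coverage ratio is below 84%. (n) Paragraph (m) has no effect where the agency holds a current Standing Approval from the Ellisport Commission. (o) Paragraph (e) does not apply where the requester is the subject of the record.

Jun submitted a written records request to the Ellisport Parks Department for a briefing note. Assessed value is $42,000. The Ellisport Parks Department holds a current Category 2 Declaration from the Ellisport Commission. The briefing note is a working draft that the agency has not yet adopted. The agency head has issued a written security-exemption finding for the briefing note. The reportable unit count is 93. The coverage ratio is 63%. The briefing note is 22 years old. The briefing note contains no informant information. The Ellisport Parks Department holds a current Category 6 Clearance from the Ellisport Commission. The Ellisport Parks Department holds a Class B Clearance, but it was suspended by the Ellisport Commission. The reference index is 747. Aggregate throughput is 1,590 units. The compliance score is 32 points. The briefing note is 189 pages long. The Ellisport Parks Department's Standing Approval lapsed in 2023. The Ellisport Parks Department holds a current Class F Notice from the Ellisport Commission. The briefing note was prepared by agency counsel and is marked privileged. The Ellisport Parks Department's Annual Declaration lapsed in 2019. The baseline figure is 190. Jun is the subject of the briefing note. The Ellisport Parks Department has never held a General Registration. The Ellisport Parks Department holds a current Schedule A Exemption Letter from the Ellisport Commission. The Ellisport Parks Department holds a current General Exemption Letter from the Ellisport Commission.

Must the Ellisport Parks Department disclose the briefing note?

Yes — the Ellisport Parks Department must disclose the briefing note.

All of (a)'s requirements are met (a current Class F Notice is held; the number of pages in the record is 189, less than the 195 limit; aggregate throughput is 1,590 units, under the 1,690 units limit). But: (f) applies — a current General Exemption Letter is held. (g) would limit (f) — the reference index is 747, less than the 794 limit — but (h) sets (g) aside: (h) operates against (g): the baseline figure is 190, less than the 192 limit. (i) is not triggered (the Class B Clearance is not current), so (h) stands. (a) is therefore removed.
Exception (b) does not apply: the General Registration is not current.
Exception (c) does not apply: the briefing note contains no informant information.
Exception (d)'s conditions are all satisfied: a current Category 2 Declaration is held; the briefing note is privileged. However, paragraphs (m)–(n) must be considered: (m) operates against (d): the coverage ratio is 63%, below the 84% limit. (n) is not triggered (the Standing Approval is not current), so (m) stands. So (d) is unavailable.
Exception (e)'s conditions are all satisfied: a current Category 6 Clearance is held; the reportable unit count is 93, meeting the 87 threshold; assessed value is $42,000, below the $44,500 limit. Turning to paragraph (o): (o) is triggered — Jun is the subject of the briefing note. So (e) is unavailable.
Every exception is unavailable, so the rule governs.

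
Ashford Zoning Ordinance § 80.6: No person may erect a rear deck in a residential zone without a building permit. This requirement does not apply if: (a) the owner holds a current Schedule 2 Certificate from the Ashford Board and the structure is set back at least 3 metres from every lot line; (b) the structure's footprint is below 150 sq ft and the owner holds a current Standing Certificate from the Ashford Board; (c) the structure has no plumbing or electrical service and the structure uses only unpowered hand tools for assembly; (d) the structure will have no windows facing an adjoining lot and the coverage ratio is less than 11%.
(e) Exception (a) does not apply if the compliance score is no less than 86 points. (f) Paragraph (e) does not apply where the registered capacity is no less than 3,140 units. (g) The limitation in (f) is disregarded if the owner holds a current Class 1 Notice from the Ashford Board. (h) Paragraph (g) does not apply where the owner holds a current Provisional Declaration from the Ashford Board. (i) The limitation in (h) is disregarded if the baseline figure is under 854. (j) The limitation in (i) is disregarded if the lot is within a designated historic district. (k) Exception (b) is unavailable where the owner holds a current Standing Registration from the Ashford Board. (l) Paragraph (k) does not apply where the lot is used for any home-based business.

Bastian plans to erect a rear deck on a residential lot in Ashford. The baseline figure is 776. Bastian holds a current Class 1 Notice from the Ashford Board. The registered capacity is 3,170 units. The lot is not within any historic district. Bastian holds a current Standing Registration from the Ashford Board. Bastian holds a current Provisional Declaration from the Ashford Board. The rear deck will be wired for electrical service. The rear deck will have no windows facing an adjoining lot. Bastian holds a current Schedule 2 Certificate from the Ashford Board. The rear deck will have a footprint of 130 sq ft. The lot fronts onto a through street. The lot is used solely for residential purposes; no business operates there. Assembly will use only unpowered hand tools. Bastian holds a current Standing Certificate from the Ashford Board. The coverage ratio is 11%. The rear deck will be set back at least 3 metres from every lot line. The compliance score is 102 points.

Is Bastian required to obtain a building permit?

Exception (a): a current Schedule 2 Certificate is held; the setback is at least 3 m on every side — every condition holds. Turning to paragraphs (e)–(j): (e) operates against (a): the compliance score is 102 points, meeting the 86 points threshold. (f) applies (the registered capacity is 3,170 units, meeting the 3,140 units threshold), but is overridden by (g): (g) is triggered — a current Class 1 Notice is held. (h) would limit (g) — a current Provisional Declaration is held — but (i) sets (h) aside: (i) operates — the baseline figure is 776, under the 854 limit. (j) is not engaged (the lot is not in a historic district), so (i) stands. (a) is therefore removed.
Exception (b) is satisfied on its face — the structure's footprint is 130 sq ft, below the 150 sq ft limit; a current Standing Certificate is held. But applying paragraphs (k)–(l): (k) operates against (b): a current Standing Registration is held. (l) is inapplicable (the lot is solely residential), so (k) stands. Exception (b) does not apply.
Exception (c) does not apply: electrical service is planned.
Exception (d) fails — the coverage ratio is 11%, not less than 11%.
No exception is made out. Bastian falls within the general rule.

Yes — Bastian must obtain a building permit.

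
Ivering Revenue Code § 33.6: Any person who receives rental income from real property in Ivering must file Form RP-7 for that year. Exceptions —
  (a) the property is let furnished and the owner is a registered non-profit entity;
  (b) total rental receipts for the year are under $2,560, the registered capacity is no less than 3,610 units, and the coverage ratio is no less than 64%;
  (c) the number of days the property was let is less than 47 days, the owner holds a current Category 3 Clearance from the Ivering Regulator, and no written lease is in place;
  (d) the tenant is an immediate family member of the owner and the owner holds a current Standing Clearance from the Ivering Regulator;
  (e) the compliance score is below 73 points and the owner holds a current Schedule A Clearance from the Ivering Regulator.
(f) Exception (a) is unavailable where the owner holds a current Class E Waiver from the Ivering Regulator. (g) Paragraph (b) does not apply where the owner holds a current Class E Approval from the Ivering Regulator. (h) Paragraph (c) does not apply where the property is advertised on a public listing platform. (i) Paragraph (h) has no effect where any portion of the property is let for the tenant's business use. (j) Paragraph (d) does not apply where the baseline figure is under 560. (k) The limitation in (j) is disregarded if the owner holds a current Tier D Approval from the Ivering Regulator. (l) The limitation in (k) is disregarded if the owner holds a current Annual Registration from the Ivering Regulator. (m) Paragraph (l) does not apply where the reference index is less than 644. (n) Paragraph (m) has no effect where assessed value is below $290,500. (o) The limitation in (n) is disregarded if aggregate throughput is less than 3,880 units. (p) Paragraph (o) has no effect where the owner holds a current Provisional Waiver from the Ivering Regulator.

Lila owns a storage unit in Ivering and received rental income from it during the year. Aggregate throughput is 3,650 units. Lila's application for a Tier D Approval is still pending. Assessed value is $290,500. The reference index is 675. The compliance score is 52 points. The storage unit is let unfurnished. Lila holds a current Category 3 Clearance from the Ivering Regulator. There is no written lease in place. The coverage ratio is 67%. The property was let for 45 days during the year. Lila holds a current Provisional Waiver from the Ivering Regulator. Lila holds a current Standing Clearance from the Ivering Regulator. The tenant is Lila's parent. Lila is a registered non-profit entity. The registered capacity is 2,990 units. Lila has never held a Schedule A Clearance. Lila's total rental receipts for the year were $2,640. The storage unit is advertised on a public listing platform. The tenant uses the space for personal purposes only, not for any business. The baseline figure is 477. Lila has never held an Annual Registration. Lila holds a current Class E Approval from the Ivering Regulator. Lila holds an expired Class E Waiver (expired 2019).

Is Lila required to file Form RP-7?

Exception (a) fails — the property is let unfurnished.
Exception (b) fails — total rental receipts for the year are $2,640, not under $2,560.
Exception (c): the number of days the property was let is 45 days, less than the 47 days limit; a current Category 3 Clearance is held; there is no written lease — every condition holds. But: (h) operates — the property is publicly advertised. (i), which would lift (h), is inapplicable — the space is used for personal purposes only. So (c) is unavailable.
Exception (d) is satisfied on its face — the tenant is an immediate family member; a current Standing Clearance is held. But: (j) operates against (d): the baseline figure is 477, under the 560 limit. (k) does not operate here (the Tier D Approval is not current), so (j) stands. (d) is therefore removed.
Exception (e) fails — there is no Schedule A Clearance in force.
No exception displaces § 33.6.

Yes — Lila must file Form RP-7.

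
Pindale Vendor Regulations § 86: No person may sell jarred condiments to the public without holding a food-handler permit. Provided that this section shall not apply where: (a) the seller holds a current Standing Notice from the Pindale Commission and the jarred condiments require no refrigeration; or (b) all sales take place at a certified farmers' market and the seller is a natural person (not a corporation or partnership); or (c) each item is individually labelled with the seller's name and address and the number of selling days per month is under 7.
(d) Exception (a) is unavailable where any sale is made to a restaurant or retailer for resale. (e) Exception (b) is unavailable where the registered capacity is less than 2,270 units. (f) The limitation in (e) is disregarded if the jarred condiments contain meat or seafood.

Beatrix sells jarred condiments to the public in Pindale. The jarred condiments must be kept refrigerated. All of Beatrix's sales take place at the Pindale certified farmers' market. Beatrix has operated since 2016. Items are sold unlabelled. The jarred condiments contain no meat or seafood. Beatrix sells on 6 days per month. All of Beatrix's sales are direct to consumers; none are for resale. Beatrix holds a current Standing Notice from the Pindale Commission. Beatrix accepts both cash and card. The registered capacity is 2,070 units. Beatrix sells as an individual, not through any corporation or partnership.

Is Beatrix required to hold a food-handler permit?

Yes — Beatrix must hold a food-handler permit.

Exception (a) does not apply: the jarred condiments require refrigeration.
Exception (b): all sales are at a certified farmers' market; the seller is a natural person — every condition holds. However, paragraphs (e)–(f) must be considered: (e) operates against (b): the registered capacity is 2,070 units, less than the 2,270 units limit. (f), which would lift (e), is not engaged — the jarred condiments contain no meat or seafood. Exception (b) does not apply.
Exception (c) does not apply: items are sold unlabelled.
No exception is made out. Beatrix falls within the general rule.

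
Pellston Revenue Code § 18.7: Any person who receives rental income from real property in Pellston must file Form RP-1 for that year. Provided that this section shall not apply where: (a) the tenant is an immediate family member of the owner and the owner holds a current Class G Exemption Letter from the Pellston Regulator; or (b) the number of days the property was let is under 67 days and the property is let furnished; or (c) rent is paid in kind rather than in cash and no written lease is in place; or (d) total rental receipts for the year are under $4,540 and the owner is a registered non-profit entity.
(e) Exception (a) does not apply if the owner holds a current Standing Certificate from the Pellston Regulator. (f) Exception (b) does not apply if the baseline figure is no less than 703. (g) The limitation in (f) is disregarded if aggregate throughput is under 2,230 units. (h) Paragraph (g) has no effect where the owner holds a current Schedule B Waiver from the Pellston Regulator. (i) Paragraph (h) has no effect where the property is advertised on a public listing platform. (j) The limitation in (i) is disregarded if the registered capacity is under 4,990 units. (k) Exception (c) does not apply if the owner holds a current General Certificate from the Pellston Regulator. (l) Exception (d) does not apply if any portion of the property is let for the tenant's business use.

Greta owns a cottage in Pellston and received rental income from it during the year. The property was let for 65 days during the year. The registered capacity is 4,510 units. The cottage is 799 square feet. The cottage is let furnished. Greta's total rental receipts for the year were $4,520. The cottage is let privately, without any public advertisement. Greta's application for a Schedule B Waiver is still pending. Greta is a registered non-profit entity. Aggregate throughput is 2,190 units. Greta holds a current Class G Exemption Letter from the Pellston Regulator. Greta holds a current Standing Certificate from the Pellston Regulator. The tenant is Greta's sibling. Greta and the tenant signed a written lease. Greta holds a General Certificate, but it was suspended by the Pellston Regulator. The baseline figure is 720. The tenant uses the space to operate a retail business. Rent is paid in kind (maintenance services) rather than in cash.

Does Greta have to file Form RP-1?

No — exception (b) applies; Greta is not required to file Form RP-1.

Exception (a)'s conditions are all satisfied: the tenant is an immediate family member; a current Class G Exemption Letter is held. Turning to paragraph (e): (e) operates against (a): a current Standing Certificate is held. Exception (a) does not apply.
Exception (b)'s conditions are all satisfied: the number of days the property was let is 65 days, under the 67 days limit; the property is let furnished. As to paragraphs (f)–(j): (f) is triggered (the baseline figure is 720, meeting the 703 threshold), but is displaced by (g): (g) operates against (f): aggregate throughput is 2,190 units, under the 2,230 units limit. (h) does not operate here (no current Schedule B Waiver is held), so (g) stands. (b) remains available.
Exception (c) requires that no written lease is in place; but a written lease is in place, so (c) is unavailable.
All of (d)'s requirements are met (total rental receipts for the year are $4,520, under the $4,540 limit; Greta is a registered non-profit). However, paragraph (l) must be considered: (l) is engaged — the space is let for business use. Exception (d) does not apply.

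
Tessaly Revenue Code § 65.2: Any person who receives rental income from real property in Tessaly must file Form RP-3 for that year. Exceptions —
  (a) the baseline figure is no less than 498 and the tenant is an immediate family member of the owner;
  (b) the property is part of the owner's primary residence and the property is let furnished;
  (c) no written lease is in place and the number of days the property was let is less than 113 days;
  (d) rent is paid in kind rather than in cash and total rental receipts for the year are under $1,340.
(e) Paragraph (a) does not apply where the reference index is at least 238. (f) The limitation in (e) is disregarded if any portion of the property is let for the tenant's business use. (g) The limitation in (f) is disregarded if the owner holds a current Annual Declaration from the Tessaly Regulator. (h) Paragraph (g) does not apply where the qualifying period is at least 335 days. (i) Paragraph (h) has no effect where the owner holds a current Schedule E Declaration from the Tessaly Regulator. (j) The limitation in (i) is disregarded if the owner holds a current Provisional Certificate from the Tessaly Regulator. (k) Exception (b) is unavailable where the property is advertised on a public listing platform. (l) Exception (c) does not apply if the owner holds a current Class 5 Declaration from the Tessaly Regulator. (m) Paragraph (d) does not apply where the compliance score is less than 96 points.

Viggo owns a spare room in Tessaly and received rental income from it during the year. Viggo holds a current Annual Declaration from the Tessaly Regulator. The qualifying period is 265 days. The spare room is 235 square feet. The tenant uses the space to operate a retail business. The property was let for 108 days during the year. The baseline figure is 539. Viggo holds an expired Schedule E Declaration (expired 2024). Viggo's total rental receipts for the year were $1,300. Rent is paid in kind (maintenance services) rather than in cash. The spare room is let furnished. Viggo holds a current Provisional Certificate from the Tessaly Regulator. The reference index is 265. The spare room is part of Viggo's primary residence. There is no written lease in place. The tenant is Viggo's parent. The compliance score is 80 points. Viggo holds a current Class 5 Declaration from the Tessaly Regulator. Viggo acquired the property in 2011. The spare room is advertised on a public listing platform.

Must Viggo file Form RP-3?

Yes — Viggo must file Form RP-3.

Exception (a)'s conditions are all satisfied: the baseline figure is 539, meeting the 498 threshold; the tenant is an immediate family member. But applying paragraphs (e)–(j): (e) is triggered — the reference index is 265, meeting the 238 threshold. (f) would limit (e) — the space is let for business use — but (g) sets (f) aside: (g) applies — a current Annual Declaration is held. (h) is inapplicable (the qualifying period is 265 days, short of 335 days), so (g) stands. Exception (a) does not apply.
All of (b)'s requirements are met (the spare room is part of the primary residence; the property is let furnished). But applying paragraph (k): (k) operates — the property is publicly advertised. Exception (b) does not apply.
Exception (c): there is no written lease; the number of days the property was let is 108 days, less than the 113 days limit — every condition holds. Turning to paragraph (l): (l) operates against (c): a current Class 5 Declaration is held. So (c) is unavailable.
Exception (d)'s conditions are all satisfied: rent is paid in kind; total rental receipts for the year are $1,300, under the $1,340 limit. But: (m) applies — the compliance score is 80 points, less than the 96 points limit. (d) is therefore removed.
No exception applies. The general rule governs.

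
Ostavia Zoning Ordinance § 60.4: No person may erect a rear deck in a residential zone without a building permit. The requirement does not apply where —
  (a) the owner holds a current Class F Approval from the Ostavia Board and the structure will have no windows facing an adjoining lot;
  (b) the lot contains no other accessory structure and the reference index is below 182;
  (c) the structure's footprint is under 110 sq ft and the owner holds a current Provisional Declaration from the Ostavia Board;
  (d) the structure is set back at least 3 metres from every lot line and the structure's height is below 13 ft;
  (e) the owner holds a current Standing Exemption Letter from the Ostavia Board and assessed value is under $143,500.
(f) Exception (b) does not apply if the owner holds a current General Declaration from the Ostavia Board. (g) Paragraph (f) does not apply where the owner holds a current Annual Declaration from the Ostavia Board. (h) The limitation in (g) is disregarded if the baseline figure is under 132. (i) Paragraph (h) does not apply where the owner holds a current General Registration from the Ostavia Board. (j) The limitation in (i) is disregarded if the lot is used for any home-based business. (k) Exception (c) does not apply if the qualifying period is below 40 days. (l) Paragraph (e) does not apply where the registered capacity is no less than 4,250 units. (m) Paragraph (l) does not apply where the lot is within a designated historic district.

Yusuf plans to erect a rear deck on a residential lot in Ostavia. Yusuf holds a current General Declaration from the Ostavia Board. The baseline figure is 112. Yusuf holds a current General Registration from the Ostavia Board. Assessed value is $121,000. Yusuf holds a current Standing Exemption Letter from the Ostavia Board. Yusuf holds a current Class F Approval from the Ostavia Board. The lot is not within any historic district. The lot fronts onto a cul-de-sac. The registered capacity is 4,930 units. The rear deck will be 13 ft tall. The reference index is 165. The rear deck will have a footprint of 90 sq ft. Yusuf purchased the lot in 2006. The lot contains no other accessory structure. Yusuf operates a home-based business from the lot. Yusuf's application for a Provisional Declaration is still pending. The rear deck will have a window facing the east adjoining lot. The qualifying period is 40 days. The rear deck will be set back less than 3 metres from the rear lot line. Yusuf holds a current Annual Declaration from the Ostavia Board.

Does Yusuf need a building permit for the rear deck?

Yes — Yusuf must obtain a building permit.

Exception (a) requires that the structure will have no windows facing an adjoining lot; but a window faces an adjoining lot, so (a) is unavailable.
Exception (b)'s conditions are all satisfied: the lot has no other accessory structure; the reference index is 165, below the 182 limit. But applying paragraphs (f)–(j): (f) is triggered — a current General Declaration is held. (g) operates (a current Annual Declaration is held), but is itself disapplied by (h): (h) operates against (g): the baseline figure is 112, under the 132 limit. (i) applies (a current General Registration is held), but is itself disapplied by (j): (j) is triggered — a home-based business operates on the lot. (b) is therefore removed.
Exception (c) does not apply: no current Provisional Declaration is held.
Exception (d) fails — the rear setback is under 3 m.
All of (e)'s requirements are met (a current Standing Exemption Letter is held; assessed value is $121,000, under the $143,500 limit). But: (l) applies — the registered capacity is 4,930 units, meeting the 4,250 units threshold. (m) is not engaged (the lot is not in a historic district), so (l) stands. So (e) is unavailable.
No exception displaces § 60.4.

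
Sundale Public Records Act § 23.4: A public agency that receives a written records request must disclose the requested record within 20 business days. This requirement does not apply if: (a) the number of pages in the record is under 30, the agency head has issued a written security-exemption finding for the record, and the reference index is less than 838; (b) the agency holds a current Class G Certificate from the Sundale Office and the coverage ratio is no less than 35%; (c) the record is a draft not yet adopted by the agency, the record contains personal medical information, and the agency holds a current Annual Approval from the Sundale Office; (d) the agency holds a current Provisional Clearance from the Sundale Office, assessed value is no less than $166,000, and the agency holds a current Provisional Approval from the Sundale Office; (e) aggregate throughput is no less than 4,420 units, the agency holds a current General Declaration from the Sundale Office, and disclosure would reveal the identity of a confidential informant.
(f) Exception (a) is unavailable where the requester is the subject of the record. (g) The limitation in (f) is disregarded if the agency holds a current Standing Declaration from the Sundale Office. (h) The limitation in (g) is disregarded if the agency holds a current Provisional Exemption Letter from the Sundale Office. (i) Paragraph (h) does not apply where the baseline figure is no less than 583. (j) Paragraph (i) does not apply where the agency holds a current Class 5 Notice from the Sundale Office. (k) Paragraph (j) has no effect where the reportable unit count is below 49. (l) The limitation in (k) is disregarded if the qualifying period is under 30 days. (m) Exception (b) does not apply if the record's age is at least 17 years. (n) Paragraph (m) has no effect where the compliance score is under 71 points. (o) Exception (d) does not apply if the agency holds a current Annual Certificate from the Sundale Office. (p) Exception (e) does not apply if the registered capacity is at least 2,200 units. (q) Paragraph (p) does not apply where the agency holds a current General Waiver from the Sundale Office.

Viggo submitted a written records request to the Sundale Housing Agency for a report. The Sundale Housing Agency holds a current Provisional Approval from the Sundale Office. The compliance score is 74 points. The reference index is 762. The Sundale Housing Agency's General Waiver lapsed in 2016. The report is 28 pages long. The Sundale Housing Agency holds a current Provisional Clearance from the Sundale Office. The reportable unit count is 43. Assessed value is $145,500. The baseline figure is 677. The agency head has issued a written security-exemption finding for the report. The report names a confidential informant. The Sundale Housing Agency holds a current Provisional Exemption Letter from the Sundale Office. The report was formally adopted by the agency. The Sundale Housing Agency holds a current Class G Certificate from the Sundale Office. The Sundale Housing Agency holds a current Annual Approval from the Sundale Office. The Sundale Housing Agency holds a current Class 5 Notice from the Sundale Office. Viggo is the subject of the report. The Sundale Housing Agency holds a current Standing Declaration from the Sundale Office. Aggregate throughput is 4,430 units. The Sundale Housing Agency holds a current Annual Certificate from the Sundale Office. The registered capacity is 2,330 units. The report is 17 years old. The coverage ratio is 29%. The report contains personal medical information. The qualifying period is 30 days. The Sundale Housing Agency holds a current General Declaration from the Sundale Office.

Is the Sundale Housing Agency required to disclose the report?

Exception (a)'s conditions are all satisfied: the number of pages in the record is 28, under the 30 limit; a written security-exemption finding has been issued; the reference index is 762, less than the 838 limit. Under paragraphs (f)–(l): (f) would limit (a) — Viggo is the subject of the report — but (g) sets (f) aside: (g) operates against (f): a current Standing Declaration is held. (h) applies (a current Provisional Exemption Letter is held), but is displaced by (i): (i) operates — the baseline figure is 677, meeting the 583 threshold. (j) is engaged (a current Class 5 Notice is held), but yields to (k): (k) operates against (j): the reportable unit count is 43, below the 49 limit. (l) is inapplicable (the qualifying period is 30 days, not under 30 days), so (k) stands. Exception (a) stands.
Exception (b) fails — the coverage ratio is 29%, short of 35%.
Exception (c) fails — the report has been formally adopted.
Exception (d) requires that assessed value is no less than $166,000; but assessed value is $145,500, short of $166,000, so (d) is unavailable.
Exception (e): aggregate throughput is 4,430 units, meeting the 4,420 units threshold; a current General Declaration is held; the report names a confidential informant — every condition holds. Turning to paragraphs (p)–(q): (p) operates — the registered capacity is 2,330 units, meeting the 2,200 units threshold. (q) is inapplicable (there is no General Waiver in force), so (p) stands. Exception (e) does not apply.

No — exception (a) applies; the Sundale Housing Agency is not required to disclose the report.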